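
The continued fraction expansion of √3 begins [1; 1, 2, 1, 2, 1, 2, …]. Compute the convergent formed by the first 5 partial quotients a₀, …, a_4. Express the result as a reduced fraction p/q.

19/11

a_0 = 1: 1/1
a_1 = 1: 2/1
a_2 = 2: 5/3
a_3 = 1: 7/4
a_4 = 2: 19/11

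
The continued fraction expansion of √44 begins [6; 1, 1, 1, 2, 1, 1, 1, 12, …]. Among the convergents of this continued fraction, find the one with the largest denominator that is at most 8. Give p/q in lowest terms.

53/8

a_0 = 6: 6/1  (≤ bound)
a_1 = 1: 7/1  (≤ bound)
a_2 = 1: 13/2  (≤ bound)
a_3 = 1: 20/3  (≤ bound)
a_4 = 2: 53/8  (≤ bound)
a_5 = 1: 73/11  (> 8, stop)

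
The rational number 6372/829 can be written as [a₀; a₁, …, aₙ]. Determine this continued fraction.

[7; 1, 2, 5, 3, 3, 1, 3]

6372 = 7·829 + 569, so a_0 = 7
829 = 1·569 + 260, so a_1 = 1
569 = 2·260 + 49, so a_2 = 2
260 = 5·49 + 15, so a_3 = 5
49 = 3·15 + 4, so a_4 = 3
15 = 3·4 + 3, so a_5 = 3
4 = 1·3 + 1, so a_6 = 1
3 = 3·1 + 0, so a_7 = 3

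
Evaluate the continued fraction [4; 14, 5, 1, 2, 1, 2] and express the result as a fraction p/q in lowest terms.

Starting at the tail and folding back:
Start with 2.
1 + 1/(2/1) = 1 + 1/2 = 3/2
2 + 1/(3/2) = 2 + 2/3 = 8/3
1 + 1/(8/3) = 1 + 3/8 = 11/8
5 + 1/(11/8) = 5 + 8/11 = 63/11
14 + 1/(63/11) = 14 + 11/63 = 893/63
4 + 1/(893/63) = 4 + 63/893 = 3635/893

3635/893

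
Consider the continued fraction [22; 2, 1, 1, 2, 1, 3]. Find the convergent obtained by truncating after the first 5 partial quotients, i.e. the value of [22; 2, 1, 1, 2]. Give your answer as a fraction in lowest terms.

Work from the innermost term outward:
Start with 2.
1 + 1/(2/1) = 1 + 1/2 = 3/2
1 + 1/(3/2) = 1 + 2/3 = 5/3
2 + 1/(5/3) = 2 + 3/5 = 13/5
22 + 1/(13/5) = 22 + 5/13 = 291/13

291/13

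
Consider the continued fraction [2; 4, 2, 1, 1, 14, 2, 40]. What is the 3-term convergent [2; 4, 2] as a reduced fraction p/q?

20/9

a_0 = 2: 2/1
a_1 = 4: 9/4
a_2 = 2: 20/9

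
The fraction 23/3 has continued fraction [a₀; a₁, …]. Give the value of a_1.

1

⌊23/3⌋ = 7, remainder 2
⌊3/2⌋ = 1, remainder 1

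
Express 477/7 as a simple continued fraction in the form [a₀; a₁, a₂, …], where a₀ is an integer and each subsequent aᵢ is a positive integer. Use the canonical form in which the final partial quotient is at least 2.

⌊477/7⌋ = 68, remainder 1
⌊7/1⌋ = 7, remainder 0

[68; 7]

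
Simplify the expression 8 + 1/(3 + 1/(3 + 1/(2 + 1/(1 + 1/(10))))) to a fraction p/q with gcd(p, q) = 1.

Work from the innermost term outward:
Start with 10.
1 + 1/(10/1) = 1 + 1/10 = 11/10
2 + 1/(11/10) = 2 + 10/11 = 32/11
3 + 1/(32/11) = 3 + 11/32 = 107/32
3 + 1/(107/32) = 3 + 32/107 = 353/107
8 + 1/(353/107) = 8 + 107/353 = 2931/353

2931/353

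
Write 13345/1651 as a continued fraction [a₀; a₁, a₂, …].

Repeatedly divide and take the remainder:
13345 ÷ 1651 → quotient 8, remainder 137
1651 ÷ 137 → quotient 12, remainder 7
137 ÷ 7 → quotient 19, remainder 4
7 ÷ 4 → quotient 1, remainder 3
4 ÷ 3 → quotient 1, remainder 1
3 ÷ 1 → quotient 3, remainder 0

[8; 12, 19, 1, 1, 3]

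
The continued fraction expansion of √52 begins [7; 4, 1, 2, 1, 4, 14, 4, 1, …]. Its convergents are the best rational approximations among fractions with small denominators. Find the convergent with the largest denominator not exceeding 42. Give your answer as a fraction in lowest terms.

List convergents until the denominator exceeds the bound:
a_0 = 7: 7/1  (≤ bound)
a_1 = 4: 29/4  (≤ bound)
a_2 = 1: 36/5  (≤ bound)
a_3 = 2: 101/14  (≤ bound)
a_4 = 1: 137/19  (≤ bound)
a_5 = 4: 649/90  (> 42, stop)

137/19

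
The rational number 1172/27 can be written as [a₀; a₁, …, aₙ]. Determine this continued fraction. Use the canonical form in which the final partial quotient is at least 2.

1172 ÷ 27 → quotient 43, remainder 11
27 ÷ 11 → quotient 2, remainder 5
11 ÷ 5 → quotient 2, remainder 1
5 ÷ 1 → quotient 5, remainder 0

[43; 2, 2, 5]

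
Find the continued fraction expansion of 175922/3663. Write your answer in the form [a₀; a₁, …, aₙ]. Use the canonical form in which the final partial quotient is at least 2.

Repeatedly divide and take the remainder:
⌊175922/3663⌋ = 48, remainder 98
⌊3663/98⌋ = 37, remainder 37
⌊98/37⌋ = 2, remainder 24
⌊37/24⌋ = 1, remainder 13
⌊24/13⌋ = 1, remainder 11
⌊13/11⌋ = 1, remainder 2
⌊11/2⌋ = 5, remainder 1
⌊2/1⌋ = 2, remainder 0

[48; 37, 2, 1, 1, 1, 5, 2]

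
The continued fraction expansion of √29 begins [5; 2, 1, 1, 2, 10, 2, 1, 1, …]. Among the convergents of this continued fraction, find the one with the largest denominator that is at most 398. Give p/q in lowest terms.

a_0 = 5: 5/1  (≤ bound)
a_1 = 2: 11/2  (≤ bound)
a_2 = 1: 16/3  (≤ bound)
a_3 = 1: 27/5  (≤ bound)
a_4 = 2: 70/13  (≤ bound)
a_5 = 10: 727/135  (≤ bound)
a_6 = 2: 1524/283  (≤ bound)
a_7 = 1: 2251/418  (> 398, stop)

1524/283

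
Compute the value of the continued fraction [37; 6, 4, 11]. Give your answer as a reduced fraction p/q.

10442/281

Work from the innermost term outward:
Start with 11.
4 + 1/(11/1) = 4 + 1/11 = 45/11
6 + 1/(45/11) = 6 + 11/45 = 281/45
37 + 1/(281/45) = 37 + 45/281 = 10442/281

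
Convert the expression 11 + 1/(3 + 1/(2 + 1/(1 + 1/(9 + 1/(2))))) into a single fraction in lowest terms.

Work from the innermost term outward:
Start with 2.
9 + 1/(2/1) = 9 + 1/2 = 19/2
1 + 1/(19/2) = 1 + 2/19 = 21/19
2 + 1/(21/19) = 2 + 19/21 = 61/21
3 + 1/(61/21) = 3 + 21/61 = 204/61
11 + 1/(204/61) = 11 + 61/204 = 2305/204

2305/204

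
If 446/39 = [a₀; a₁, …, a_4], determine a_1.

446 ÷ 39 → quotient 11, remainder 17
39 ÷ 17 → quotient 2, remainder 5

2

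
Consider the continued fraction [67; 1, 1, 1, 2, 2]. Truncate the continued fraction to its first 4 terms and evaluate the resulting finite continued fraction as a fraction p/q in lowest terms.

Work from the innermost term outward:
Start with 1.
1 + 1/(1/1) = 1 + 1/1 = 2/1
1 + 1/(2/1) = 1 + 1/2 = 3/2
67 + 1/(3/2) = 67 + 2/3 = 203/3

203/3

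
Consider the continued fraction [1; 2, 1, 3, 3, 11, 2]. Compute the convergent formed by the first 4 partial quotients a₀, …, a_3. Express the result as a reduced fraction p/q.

15/11

Build up convergents one term at a time:
a_0 = 1: 1/1
a_1 = 2: 3/2
a_2 = 1: 4/3
a_3 = 3: 15/11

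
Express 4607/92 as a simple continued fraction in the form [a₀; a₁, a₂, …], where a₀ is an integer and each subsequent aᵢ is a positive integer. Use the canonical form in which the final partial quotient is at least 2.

4607 ÷ 92 → quotient 50, remainder 7
92 ÷ 7 → quotient 13, remainder 1
7 ÷ 1 → quotient 7, remainder 0

[50; 13, 7]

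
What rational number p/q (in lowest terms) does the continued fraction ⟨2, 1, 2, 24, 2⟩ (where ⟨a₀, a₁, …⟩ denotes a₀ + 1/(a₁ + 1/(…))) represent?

Work from the innermost term outward:
Start with 2.
24 + 1/(2/1) = 24 + 1/2 = 49/2
2 + 1/(49/2) = 2 + 2/49 = 100/49
1 + 1/(100/49) = 1 + 49/100 = 149/100
2 + 1/(149/100) = 2 + 100/149 = 398/149

398/149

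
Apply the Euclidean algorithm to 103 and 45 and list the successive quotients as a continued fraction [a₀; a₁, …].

103 ÷ 45 → quotient 2, remainder 13
45 ÷ 13 → quotient 3, remainder 6
13 ÷ 6 → quotient 2, remainder 1
6 ÷ 1 → quotient 6, remainder 0

[2; 3, 2, 6]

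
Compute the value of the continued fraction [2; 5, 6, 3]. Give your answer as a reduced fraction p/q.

a_0 = 2: 2/1
a_1 = 5: 11/5
a_2 = 6: 68/31
a_3 = 3: 215/98

215/98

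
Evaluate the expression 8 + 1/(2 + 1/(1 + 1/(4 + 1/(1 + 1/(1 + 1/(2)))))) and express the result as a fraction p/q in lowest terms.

Start with 2.
1 + 1/(2/1) = 1 + 1/2 = 3/2
1 + 1/(3/2) = 1 + 2/3 = 5/3
4 + 1/(5/3) = 4 + 3/5 = 23/5
1 + 1/(23/5) = 1 + 5/23 = 28/23
2 + 1/(28/23) = 2 + 23/28 = 79/28
8 + 1/(79/28) = 8 + 28/79 = 660/79

660/79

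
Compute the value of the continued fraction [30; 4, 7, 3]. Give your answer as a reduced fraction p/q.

a_0 = 30: 30/1
a_1 = 4: 121/4
a_2 = 7: 877/29
a_3 = 3: 2752/91

2752/91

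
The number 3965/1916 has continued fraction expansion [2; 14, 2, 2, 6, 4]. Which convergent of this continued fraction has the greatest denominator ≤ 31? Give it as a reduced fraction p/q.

60/29

a_0 = 2: 2/1  (≤ bound)
a_1 = 14: 29/14  (≤ bound)
a_2 = 2: 60/29  (≤ bound)
a_3 = 2: 149/72  (> 31, stop)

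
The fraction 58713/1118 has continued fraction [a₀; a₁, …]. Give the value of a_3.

58713 ÷ 1118 → quotient 52, remainder 577
1118 ÷ 577 → quotient 1, remainder 541
577 ÷ 541 → quotient 1, remainder 36
541 ÷ 36 → quotient 15, remainder 1

15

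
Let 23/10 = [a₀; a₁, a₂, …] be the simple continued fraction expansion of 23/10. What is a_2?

⌊23/10⌋ = 2, remainder 3
⌊10/3⌋ = 3, remainder 1
⌊3/1⌋ = 3, remainder 0

3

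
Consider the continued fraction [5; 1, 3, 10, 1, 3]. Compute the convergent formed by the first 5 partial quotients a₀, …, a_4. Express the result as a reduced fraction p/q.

259/45

Work from the innermost term outward:
Start with 1.
10 + 1/(1/1) = 10 + 1/1 = 11/1
3 + 1/(11/1) = 3 + 1/11 = 34/11
1 + 1/(34/11) = 1 + 11/34 = 45/34
5 + 1/(45/34) = 5 + 34/45 = 259/45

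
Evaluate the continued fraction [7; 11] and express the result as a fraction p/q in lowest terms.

78/11

Start with 11.
7 + 1/(11/1) = 7 + 1/11 = 78/11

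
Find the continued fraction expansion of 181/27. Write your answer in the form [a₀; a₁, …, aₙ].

[6; 1, 2, 2, 1, 2]

181 ÷ 27 → quotient 6, remainder 19
27 ÷ 19 → quotient 1, remainder 8
19 ÷ 8 → quotient 2, remainder 3
8 ÷ 3 → quotient 2, remainder 2
3 ÷ 2 → quotient 1, remainder 1
2 ÷ 1 → quotient 2, remainder 0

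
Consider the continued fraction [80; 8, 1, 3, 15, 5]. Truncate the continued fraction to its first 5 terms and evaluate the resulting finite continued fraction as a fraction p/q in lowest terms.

42781/534

Work from the innermost term outward:
Start with 15.
3 + 1/(15/1) = 3 + 1/15 = 46/15
1 + 1/(46/15) = 1 + 15/46 = 61/46
8 + 1/(61/46) = 8 + 46/61 = 534/61
80 + 1/(534/61) = 80 + 61/534 = 42781/534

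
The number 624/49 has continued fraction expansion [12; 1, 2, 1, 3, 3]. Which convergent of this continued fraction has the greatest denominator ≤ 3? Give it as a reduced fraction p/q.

a_0 = 12: 12/1  (≤ bound)
a_1 = 1: 13/1  (≤ bound)
a_2 = 2: 38/3  (≤ bound)
a_3 = 1: 51/4  (> 3, stop)

38/3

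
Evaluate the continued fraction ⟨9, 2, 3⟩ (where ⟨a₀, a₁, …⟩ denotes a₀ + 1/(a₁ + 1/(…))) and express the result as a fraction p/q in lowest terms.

Starting at the tail and folding back:
Start with 3.
2 + 1/(3/1) = 2 + 1/3 = 7/3
9 + 1/(7/3) = 9 + 3/7 = 66/7

66/7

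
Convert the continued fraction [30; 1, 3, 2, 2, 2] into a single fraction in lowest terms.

Compute successive convergents:
a_0 = 30: 30/1
a_1 = 1: 31/1
a_2 = 3: 123/4
a_3 = 2: 277/9
a_4 = 2: 677/22
a_5 = 2: 1631/53

1631/53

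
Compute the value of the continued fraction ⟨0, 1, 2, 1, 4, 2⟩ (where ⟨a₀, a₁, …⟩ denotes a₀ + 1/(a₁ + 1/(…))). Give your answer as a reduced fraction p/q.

31/42

Compute successive convergents:
a_0 = 0: 0/1
a_1 = 1: 1/1
a_2 = 2: 2/3
a_3 = 1: 3/4
a_4 = 4: 14/19
a_5 = 2: 31/42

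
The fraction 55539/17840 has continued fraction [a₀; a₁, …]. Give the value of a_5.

33

Repeatedly divide and take the remainder:
55539 ÷ 17840 → quotient 3, remainder 2019
17840 ÷ 2019 → quotient 8, remainder 1688
2019 ÷ 1688 → quotient 1, remainder 331
1688 ÷ 331 → quotient 5, remainder 33
331 ÷ 33 → quotient 10, remainder 1
33 ÷ 1 → quotient 33, remainder 0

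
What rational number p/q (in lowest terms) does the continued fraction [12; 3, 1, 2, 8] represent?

1129/92

a_0 = 12: 12/1
a_1 = 3: 37/3
a_2 = 1: 49/4
a_3 = 2: 135/11
a_4 = 8: 1129/92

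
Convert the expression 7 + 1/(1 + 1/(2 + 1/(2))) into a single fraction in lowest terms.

Collapse the nested fraction from the inside out:
Start with 2.
2 + 1/(2/1) = 2 + 1/2 = 5/2
1 + 1/(5/2) = 1 + 2/5 = 7/5
7 + 1/(7/5) = 7 + 5/7 = 54/7

54/7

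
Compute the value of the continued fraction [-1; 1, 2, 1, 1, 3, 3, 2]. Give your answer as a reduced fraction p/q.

Start with 2.
3 + 1/(2/1) = 3 + 1/2 = 7/2
3 + 1/(7/2) = 3 + 2/7 = 23/7
1 + 1/(23/7) = 1 + 7/23 = 30/23
1 + 1/(30/23) = 1 + 23/30 = 53/30
2 + 1/(53/30) = 2 + 30/53 = 136/53
1 + 1/(136/53) = 1 + 53/136 = 189/136
-1 + 1/(189/136) = -1 + 136/189 = -53/189

-53/189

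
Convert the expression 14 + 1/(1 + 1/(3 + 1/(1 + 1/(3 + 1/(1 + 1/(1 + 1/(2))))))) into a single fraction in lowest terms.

a_0 = 14: 14/1
a_1 = 1: 15/1
a_2 = 3: 59/4
a_3 = 1: 74/5
a_4 = 3: 281/19
a_5 = 1: 355/24
a_6 = 1: 636/43
a_7 = 2: 1627/110

1627/110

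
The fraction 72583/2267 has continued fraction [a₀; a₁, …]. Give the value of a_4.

Run the Euclidean algorithm, recording each quotient:
72583 ÷ 2267 → quotient 32, remainder 39
2267 ÷ 39 → quotient 58, remainder 5
39 ÷ 5 → quotient 7, remainder 4
5 ÷ 4 → quotient 1, remainder 1
4 ÷ 1 → quotient 4, remainder 0

4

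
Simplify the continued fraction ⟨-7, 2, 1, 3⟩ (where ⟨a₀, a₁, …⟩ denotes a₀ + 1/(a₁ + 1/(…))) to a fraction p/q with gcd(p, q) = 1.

Start with 3.
1 + 1/(3/1) = 1 + 1/3 = 4/3
2 + 1/(4/3) = 2 + 3/4 = 11/4
-7 + 1/(11/4) = -7 + 4/11 = -73/11

-73/11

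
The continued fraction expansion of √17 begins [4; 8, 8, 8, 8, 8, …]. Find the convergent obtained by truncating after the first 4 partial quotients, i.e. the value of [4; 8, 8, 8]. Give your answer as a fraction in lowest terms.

a_0 = 4: 4/1
a_1 = 8: 33/8
a_2 = 8: 268/65
a_3 = 8: 2177/528

2177/528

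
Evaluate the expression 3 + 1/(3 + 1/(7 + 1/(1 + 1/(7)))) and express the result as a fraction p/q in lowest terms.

Start with 7.
1 + 1/(7/1) = 1 + 1/7 = 8/7
7 + 1/(8/7) = 7 + 7/8 = 63/8
3 + 1/(63/8) = 3 + 8/63 = 197/63
3 + 1/(197/63) = 3 + 63/197 = 654/197

654/197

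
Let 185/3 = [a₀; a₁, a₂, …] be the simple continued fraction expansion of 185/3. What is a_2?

Run the Euclidean algorithm, recording each quotient:
185 = 61·3 + 2, so a_0 = 61
3 = 1·2 + 1, so a_1 = 1
2 = 2·1 + 0, so a_2 = 2

2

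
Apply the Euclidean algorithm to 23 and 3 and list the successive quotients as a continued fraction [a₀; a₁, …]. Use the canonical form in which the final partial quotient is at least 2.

Repeatedly divide and take the remainder:
23 = 7·3 + 2, so a_0 = 7
3 = 1·2 + 1, so a_1 = 1
2 = 2·1 + 0, so a_2 = 2

[7; 1, 2]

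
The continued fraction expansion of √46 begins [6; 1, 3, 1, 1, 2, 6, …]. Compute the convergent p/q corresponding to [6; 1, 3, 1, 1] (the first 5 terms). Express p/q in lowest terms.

61/9

Work from the innermost term outward:
Start with 1.
1 + 1/(1/1) = 1 + 1/1 = 2/1
3 + 1/(2/1) = 3 + 1/2 = 7/2
1 + 1/(7/2) = 1 + 2/7 = 9/7
6 + 1/(9/7) = 6 + 7/9 = 61/9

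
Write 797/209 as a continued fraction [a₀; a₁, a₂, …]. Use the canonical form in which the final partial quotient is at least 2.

Run the Euclidean algorithm, recording each quotient:
797 = 3·209 + 170, so a_0 = 3
209 = 1·170 + 39, so a_1 = 1
170 = 4·39 + 14, so a_2 = 4
39 = 2·14 + 11, so a_3 = 2
14 = 1·11 + 3, so a_4 = 1
11 = 3·3 + 2, so a_5 = 3
3 = 1·2 + 1, so a_6 = 1
2 = 2·1 + 0, so a_7 = 2

[3; 1, 4, 2, 1, 3, 1, 2]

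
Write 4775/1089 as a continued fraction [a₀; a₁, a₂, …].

Repeatedly divide and take the remainder:
4775 = 4·1089 + 419, so a_0 = 4
1089 = 2·419 + 251, so a_1 = 2
419 = 1·251 + 168, so a_2 = 1
251 = 1·168 + 83, so a_3 = 1
168 = 2·83 + 2, so a_4 = 2
83 = 41·2 + 1, so a_5 = 41
2 = 2·1 + 0, so a_6 = 2

[4; 2, 1, 1, 2, 41, 2]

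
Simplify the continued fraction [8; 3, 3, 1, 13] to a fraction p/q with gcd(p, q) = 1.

Collapse the nested fraction from the inside out:
Start with 13.
1 + 1/(13/1) = 1 + 1/13 = 14/13
3 + 1/(14/13) = 3 + 13/14 = 55/14
3 + 1/(55/14) = 3 + 14/55 = 179/55
8 + 1/(179/55) = 8 + 55/179 = 1487/179

1487/179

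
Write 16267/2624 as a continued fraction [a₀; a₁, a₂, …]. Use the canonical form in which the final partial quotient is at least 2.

[6; 5, 58, 9]

Apply division with remainder until the remainder is 0:
⌊16267/2624⌋ = 6, remainder 523
⌊2624/523⌋ = 5, remainder 9
⌊523/9⌋ = 58, remainder 1
⌊9/1⌋ = 9, remainder 0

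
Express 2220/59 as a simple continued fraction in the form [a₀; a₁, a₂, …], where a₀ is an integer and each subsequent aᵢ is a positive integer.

⌊2220/59⌋ = 37, remainder 37
⌊59/37⌋ = 1, remainder 22
⌊37/22⌋ = 1, remainder 15
⌊22/15⌋ = 1, remainder 7
⌊15/7⌋ = 2, remainder 1
⌊7/1⌋ = 7, remainder 0

[37; 1, 1, 1, 2, 7]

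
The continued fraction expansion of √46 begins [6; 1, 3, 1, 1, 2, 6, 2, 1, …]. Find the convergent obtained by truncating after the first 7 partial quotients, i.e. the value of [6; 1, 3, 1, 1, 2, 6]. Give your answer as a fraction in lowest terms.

Start with 6.
2 + 1/(6/1) = 2 + 1/6 = 13/6
1 + 1/(13/6) = 1 + 6/13 = 19/13
1 + 1/(19/13) = 1 + 13/19 = 32/19
3 + 1/(32/19) = 3 + 19/32 = 115/32
1 + 1/(115/32) = 1 + 32/115 = 147/115
6 + 1/(147/115) = 6 + 115/147 = 997/147

997/147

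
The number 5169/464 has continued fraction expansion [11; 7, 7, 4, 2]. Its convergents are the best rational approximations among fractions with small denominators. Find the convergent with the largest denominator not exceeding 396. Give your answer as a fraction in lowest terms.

List convergents until the denominator exceeds the bound:
a_0 = 11: 11/1  (≤ bound)
a_1 = 7: 78/7  (≤ bound)
a_2 = 7: 557/50  (≤ bound)
a_3 = 4: 2306/207  (≤ bound)
a_4 = 2: 5169/464  (> 396, stop)

2306/207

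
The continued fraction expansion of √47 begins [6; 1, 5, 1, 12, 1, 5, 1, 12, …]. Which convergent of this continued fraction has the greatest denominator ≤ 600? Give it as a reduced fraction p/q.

3942/575

a_0 = 6: 6/1  (≤ bound)
a_1 = 1: 7/1  (≤ bound)
a_2 = 5: 41/6  (≤ bound)
a_3 = 1: 48/7  (≤ bound)
a_4 = 12: 617/90  (≤ bound)
a_5 = 1: 665/97  (≤ bound)
a_6 = 5: 3942/575  (≤ bound)
a_7 = 1: 4607/672  (> 600, stop)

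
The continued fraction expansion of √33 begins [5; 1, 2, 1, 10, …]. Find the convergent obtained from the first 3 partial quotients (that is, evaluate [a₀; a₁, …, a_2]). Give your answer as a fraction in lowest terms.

17/3

Start with 2.
1 + 1/(2/1) = 1 + 1/2 = 3/2
5 + 1/(3/2) = 5 + 2/3 = 17/3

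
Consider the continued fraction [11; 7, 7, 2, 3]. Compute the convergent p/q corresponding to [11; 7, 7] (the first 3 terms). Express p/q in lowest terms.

557/50

Work from the innermost term outward:
Start with 7.
7 + 1/(7/1) = 7 + 1/7 = 50/7
11 + 1/(50/7) = 11 + 7/50 = 557/50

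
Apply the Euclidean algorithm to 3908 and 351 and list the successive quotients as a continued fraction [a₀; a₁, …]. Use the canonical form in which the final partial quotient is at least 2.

[11; 7, 2, 7, 3]

3908 = 11·351 + 47, so a_0 = 11
351 = 7·47 + 22, so a_1 = 7
47 = 2·22 + 3, so a_2 = 2
22 = 7·3 + 1, so a_3 = 7
3 = 3·1 + 0, so a_4 = 3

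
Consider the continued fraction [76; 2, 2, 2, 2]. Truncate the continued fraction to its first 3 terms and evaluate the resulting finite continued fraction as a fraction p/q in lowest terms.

382/5

Start with 2.
2 + 1/(2/1) = 2 + 1/2 = 5/2
76 + 1/(5/2) = 76 + 2/5 = 382/5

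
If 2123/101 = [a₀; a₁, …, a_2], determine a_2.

2

2123 ÷ 101 → quotient 21, remainder 2
101 ÷ 2 → quotient 50, remainder 1
2 ÷ 1 → quotient 2, remainder 0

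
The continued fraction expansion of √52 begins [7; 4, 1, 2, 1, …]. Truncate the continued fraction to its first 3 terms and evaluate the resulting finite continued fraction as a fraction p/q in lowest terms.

36/5

Compute successive convergents:
a_0 = 7: 7/1
a_1 = 4: 29/4
a_2 = 1: 36/5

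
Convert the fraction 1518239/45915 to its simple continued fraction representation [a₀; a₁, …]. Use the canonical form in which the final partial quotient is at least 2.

[33; 15, 11, 1, 14, 1, 15]

1518239 ÷ 45915 → quotient 33, remainder 3044
45915 ÷ 3044 → quotient 15, remainder 255
3044 ÷ 255 → quotient 11, remainder 239
255 ÷ 239 → quotient 1, remainder 16
239 ÷ 16 → quotient 14, remainder 15
16 ÷ 15 → quotient 1, remainder 1
15 ÷ 1 → quotient 15, remainder 0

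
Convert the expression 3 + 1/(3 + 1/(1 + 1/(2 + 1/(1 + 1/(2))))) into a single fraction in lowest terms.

134/41

Work from the innermost term outward:
Start with 2.
1 + 1/(2/1) = 1 + 1/2 = 3/2
2 + 1/(3/2) = 2 + 2/3 = 8/3
1 + 1/(8/3) = 1 + 3/8 = 11/8
3 + 1/(11/8) = 3 + 8/11 = 41/11
3 + 1/(41/11) = 3 + 11/41 = 134/41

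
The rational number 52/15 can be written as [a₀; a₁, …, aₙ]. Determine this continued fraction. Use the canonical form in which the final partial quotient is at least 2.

Apply division with remainder until the remainder is 0:
52 ÷ 15 → quotient 3, remainder 7
15 ÷ 7 → quotient 2, remainder 1
7 ÷ 1 → quotient 7, remainder 0

[3; 2, 7]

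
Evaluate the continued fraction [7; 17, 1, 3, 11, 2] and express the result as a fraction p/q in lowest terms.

11777/1669

Start with 2.
11 + 1/(2/1) = 11 + 1/2 = 23/2
3 + 1/(23/2) = 3 + 2/23 = 71/23
1 + 1/(71/23) = 1 + 23/71 = 94/71
17 + 1/(94/71) = 17 + 71/94 = 1669/94
7 + 1/(1669/94) = 7 + 94/1669 = 11777/1669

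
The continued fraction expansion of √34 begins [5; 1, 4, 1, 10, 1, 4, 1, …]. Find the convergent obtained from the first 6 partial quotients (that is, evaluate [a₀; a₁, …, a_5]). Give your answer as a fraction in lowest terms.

414/71

Start with 1.
10 + 1/(1/1) = 10 + 1/1 = 11/1
1 + 1/(11/1) = 1 + 1/11 = 12/11
4 + 1/(12/11) = 4 + 11/12 = 59/12
1 + 1/(59/12) = 1 + 12/59 = 71/59
5 + 1/(71/59) = 5 + 59/71 = 414/71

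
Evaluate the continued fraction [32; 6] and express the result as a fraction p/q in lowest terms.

193/6

Start with 6.
32 + 1/(6/1) = 32 + 1/6 = 193/6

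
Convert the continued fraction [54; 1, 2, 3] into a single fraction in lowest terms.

Start with 3.
2 + 1/(3/1) = 2 + 1/3 = 7/3
1 + 1/(7/3) = 1 + 3/7 = 10/7
54 + 1/(10/7) = 54 + 7/10 = 547/10

547/10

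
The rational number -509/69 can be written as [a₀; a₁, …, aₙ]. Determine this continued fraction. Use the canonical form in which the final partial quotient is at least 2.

Apply division with remainder until the remainder is 0:
-509 = -8·69 + 43, so a_0 = -8
69 = 1·43 + 26, so a_1 = 1
43 = 1·26 + 17, so a_2 = 1
26 = 1·17 + 9, so a_3 = 1
17 = 1·9 + 8, so a_4 = 1
9 = 1·8 + 1, so a_5 = 1
8 = 8·1 + 0, so a_6 = 8

[-8; 1, 1, 1, 1, 1, 8]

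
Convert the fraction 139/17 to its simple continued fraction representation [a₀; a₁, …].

Apply division with remainder until the remainder is 0:
139 ÷ 17 → quotient 8, remainder 3
17 ÷ 3 → quotient 5, remainder 2
3 ÷ 2 → quotient 1, remainder 1
2 ÷ 1 → quotient 2, remainder 0

[8; 5, 1, 2]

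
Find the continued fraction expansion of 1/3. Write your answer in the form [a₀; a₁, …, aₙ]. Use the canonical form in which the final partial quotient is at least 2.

1 ÷ 3 → quotient 0, remainder 1
3 ÷ 1 → quotient 3, remainder 0

[0; 3]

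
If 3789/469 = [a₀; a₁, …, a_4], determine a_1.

12

⌊3789/469⌋ = 8, remainder 37
⌊469/37⌋ = 12, remainder 25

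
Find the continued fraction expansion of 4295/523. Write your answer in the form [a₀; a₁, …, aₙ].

Apply division with remainder until the remainder is 0:
4295 ÷ 523 → quotient 8, remainder 111
523 ÷ 111 → quotient 4, remainder 79
111 ÷ 79 → quotient 1, remainder 32
79 ÷ 32 → quotient 2, remainder 15
32 ÷ 15 → quotient 2, remainder 2
15 ÷ 2 → quotient 7, remainder 1
2 ÷ 1 → quotient 2, remainder 0

[8; 4, 1, 2, 2, 7, 2]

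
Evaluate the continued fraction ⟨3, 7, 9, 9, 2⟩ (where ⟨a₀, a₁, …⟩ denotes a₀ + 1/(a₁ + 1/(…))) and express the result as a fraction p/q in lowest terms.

3863/1230

a_0 = 3: 3/1
a_1 = 7: 22/7
a_2 = 9: 201/64
a_3 = 9: 1831/583
a_4 = 2: 3863/1230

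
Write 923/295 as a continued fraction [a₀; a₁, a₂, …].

[3; 7, 1, 3, 4, 2]

923 = 3·295 + 38, so a_0 = 3
295 = 7·38 + 29, so a_1 = 7
38 = 1·29 + 9, so a_2 = 1
29 = 3·9 + 2, so a_3 = 3
9 = 4·2 + 1, so a_4 = 4
2 = 2·1 + 0, so a_5 = 2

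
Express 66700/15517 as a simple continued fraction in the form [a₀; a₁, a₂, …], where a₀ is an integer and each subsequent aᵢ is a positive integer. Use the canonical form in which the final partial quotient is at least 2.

⌊66700/15517⌋ = 4, remainder 4632
⌊15517/4632⌋ = 3, remainder 1621
⌊4632/1621⌋ = 2, remainder 1390
⌊1621/1390⌋ = 1, remainder 231
⌊1390/231⌋ = 6, remainder 4
⌊231/4⌋ = 57, remainder 3
⌊4/3⌋ = 1, remainder 1
⌊3/1⌋ = 3, remainder 0

[4; 3, 2, 1, 6, 57, 1, 3]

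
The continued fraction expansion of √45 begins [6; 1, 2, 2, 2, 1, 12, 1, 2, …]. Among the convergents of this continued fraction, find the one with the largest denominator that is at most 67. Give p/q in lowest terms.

a_0 = 6: 6/1  (≤ bound)
a_1 = 1: 7/1  (≤ bound)
a_2 = 2: 20/3  (≤ bound)
a_3 = 2: 47/7  (≤ bound)
a_4 = 2: 114/17  (≤ bound)
a_5 = 1: 161/24  (≤ bound)
a_6 = 12: 2046/305  (> 67, stop)

161/24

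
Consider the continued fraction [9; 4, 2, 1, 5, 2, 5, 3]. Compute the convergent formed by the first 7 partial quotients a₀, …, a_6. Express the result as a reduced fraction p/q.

a_0 = 9: 9/1
a_1 = 4: 37/4
a_2 = 2: 83/9
a_3 = 1: 120/13
a_4 = 5: 683/74
a_5 = 2: 1486/161
a_6 = 5: 8113/879

8113/879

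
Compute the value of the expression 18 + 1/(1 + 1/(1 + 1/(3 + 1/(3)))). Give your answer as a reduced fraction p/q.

427/23

Start with 3.
3 + 1/(3/1) = 3 + 1/3 = 10/3
1 + 1/(10/3) = 1 + 3/10 = 13/10
1 + 1/(13/10) = 1 + 10/13 = 23/13
18 + 1/(23/13) = 18 + 13/23 = 427/23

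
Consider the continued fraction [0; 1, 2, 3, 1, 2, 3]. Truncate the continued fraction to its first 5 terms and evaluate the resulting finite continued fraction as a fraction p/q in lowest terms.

Start with 1.
3 + 1/(1/1) = 3 + 1/1 = 4/1
2 + 1/(4/1) = 2 + 1/4 = 9/4
1 + 1/(9/4) = 1 + 4/9 = 13/9
0 + 1/(13/9) = 0 + 9/13 = 9/13

9/13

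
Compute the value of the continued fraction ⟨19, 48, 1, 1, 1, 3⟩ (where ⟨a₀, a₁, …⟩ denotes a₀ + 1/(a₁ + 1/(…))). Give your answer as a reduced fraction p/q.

Use the convergent recurrence hₖ = aₖ·hₖ₋₁ + hₖ₋₂ (and likewise for the denominators kₖ):
a_0 = 19: 19/1
a_1 = 48: 913/48
a_2 = 1: 932/49
a_3 = 1: 1845/97
a_4 = 1: 2777/146
a_5 = 3: 10176/535

10176/535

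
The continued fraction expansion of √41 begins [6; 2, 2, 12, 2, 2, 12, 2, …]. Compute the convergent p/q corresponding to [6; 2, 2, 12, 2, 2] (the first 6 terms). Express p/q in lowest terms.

Use the convergent recurrence hₖ = aₖ·hₖ₋₁ + hₖ₋₂ (and likewise for the denominators kₖ):
a_0 = 6: 6/1
a_1 = 2: 13/2
a_2 = 2: 32/5
a_3 = 12: 397/62
a_4 = 2: 826/129
a_5 = 2: 2049/320

2049/320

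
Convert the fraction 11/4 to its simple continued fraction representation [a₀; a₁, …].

[2; 1, 3]

⌊11/4⌋ = 2, remainder 3
⌊4/3⌋ = 1, remainder 1
⌊3/1⌋ = 3, remainder 0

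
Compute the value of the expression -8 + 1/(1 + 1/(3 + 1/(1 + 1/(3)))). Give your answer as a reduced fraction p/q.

-137/19

Collapse the nested fraction from the inside out:
Start with 3.
1 + 1/(3/1) = 1 + 1/3 = 4/3
3 + 1/(4/3) = 3 + 3/4 = 15/4
1 + 1/(15/4) = 1 + 4/15 = 19/15
-8 + 1/(19/15) = -8 + 15/19 = -137/19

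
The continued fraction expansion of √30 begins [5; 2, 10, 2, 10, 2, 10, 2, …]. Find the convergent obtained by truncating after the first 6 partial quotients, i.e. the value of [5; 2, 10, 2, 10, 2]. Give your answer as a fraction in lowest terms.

Collapse the nested fraction from the inside out:
Start with 2.
10 + 1/(2/1) = 10 + 1/2 = 21/2
2 + 1/(21/2) = 2 + 2/21 = 44/21
10 + 1/(44/21) = 10 + 21/44 = 461/44
2 + 1/(461/44) = 2 + 44/461 = 966/461
5 + 1/(966/461) = 5 + 461/966 = 5291/966

5291/966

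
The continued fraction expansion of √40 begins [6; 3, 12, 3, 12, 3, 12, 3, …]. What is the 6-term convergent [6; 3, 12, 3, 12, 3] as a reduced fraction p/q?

a_0 = 6: 6/1
a_1 = 3: 19/3
a_2 = 12: 234/37
a_3 = 3: 721/114
a_4 = 12: 8886/1405
a_5 = 3: 27379/4329

27379/4329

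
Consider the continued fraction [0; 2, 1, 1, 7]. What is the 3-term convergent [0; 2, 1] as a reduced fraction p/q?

1/3

a_0 = 0: 0/1
a_1 = 2: 1/2
a_2 = 1: 1/3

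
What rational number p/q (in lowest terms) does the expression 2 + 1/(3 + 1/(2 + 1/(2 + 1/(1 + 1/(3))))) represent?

204/89

Use the convergent recurrence hₖ = aₖ·hₖ₋₁ + hₖ₋₂ (and likewise for the denominators kₖ):
a_0 = 2: 2/1
a_1 = 3: 7/3
a_2 = 2: 16/7
a_3 = 2: 39/17
a_4 = 1: 55/24
a_5 = 3: 204/89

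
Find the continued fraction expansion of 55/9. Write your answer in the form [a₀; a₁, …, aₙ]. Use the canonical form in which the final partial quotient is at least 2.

[6; 9]

Run the Euclidean algorithm, recording each quotient:
⌊55/9⌋ = 6, remainder 1
⌊9/1⌋ = 9, remainder 0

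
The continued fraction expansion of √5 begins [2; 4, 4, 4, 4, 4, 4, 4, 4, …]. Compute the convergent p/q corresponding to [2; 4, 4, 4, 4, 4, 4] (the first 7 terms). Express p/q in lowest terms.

Use the convergent recurrence hₖ = aₖ·hₖ₋₁ + hₖ₋₂ (and likewise for the denominators kₖ):
a_0 = 2: 2/1
a_1 = 4: 9/4
a_2 = 4: 38/17
a_3 = 4: 161/72
a_4 = 4: 682/305
a_5 = 4: 2889/1292
a_6 = 4: 12238/5473

12238/5473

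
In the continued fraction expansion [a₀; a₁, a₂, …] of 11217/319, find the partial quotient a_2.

7

Run the Euclidean algorithm, recording each quotient:
11217 = 35·319 + 52, so a_0 = 35
319 = 6·52 + 7, so a_1 = 6
52 = 7·7 + 3, so a_2 = 7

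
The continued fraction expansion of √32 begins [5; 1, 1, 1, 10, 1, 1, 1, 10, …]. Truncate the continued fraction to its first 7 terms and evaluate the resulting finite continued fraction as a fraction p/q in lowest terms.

379/67

a_0 = 5: 5/1
a_1 = 1: 6/1
a_2 = 1: 11/2
a_3 = 1: 17/3
a_4 = 10: 181/32
a_5 = 1: 198/35
a_6 = 1: 379/67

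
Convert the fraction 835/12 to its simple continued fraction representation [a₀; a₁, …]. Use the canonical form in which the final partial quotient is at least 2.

[69; 1, 1, 2, 2]

⌊835/12⌋ = 69, remainder 7
⌊12/7⌋ = 1, remainder 5
⌊7/5⌋ = 1, remainder 2
⌊5/2⌋ = 2, remainder 1
⌊2/1⌋ = 2, remainder 0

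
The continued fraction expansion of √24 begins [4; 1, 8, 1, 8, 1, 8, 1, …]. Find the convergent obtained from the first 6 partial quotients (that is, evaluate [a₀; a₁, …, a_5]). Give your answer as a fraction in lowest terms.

485/99

Work from the innermost term outward:
Start with 1.
8 + 1/(1/1) = 8 + 1/1 = 9/1
1 + 1/(9/1) = 1 + 1/9 = 10/9
8 + 1/(10/9) = 8 + 9/10 = 89/10
1 + 1/(89/10) = 1 + 10/89 = 99/89
4 + 1/(99/89) = 4 + 89/99 = 485/99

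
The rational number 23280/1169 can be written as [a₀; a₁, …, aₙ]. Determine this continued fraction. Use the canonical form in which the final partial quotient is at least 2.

23280 ÷ 1169 → quotient 19, remainder 1069
1169 ÷ 1069 → quotient 1, remainder 100
1069 ÷ 100 → quotient 10, remainder 69
100 ÷ 69 → quotient 1, remainder 31
69 ÷ 31 → quotient 2, remainder 7
31 ÷ 7 → quotient 4, remainder 3
7 ÷ 3 → quotient 2, remainder 1
3 ÷ 1 → quotient 3, remainder 0

[19; 1, 10, 1, 2, 4, 2, 3]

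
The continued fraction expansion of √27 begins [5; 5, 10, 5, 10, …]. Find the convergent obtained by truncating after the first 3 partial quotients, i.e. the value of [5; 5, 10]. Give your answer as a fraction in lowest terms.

a_0 = 5: 5/1
a_1 = 5: 26/5
a_2 = 10: 265/51

265/51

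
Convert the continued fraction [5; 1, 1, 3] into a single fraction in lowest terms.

39/7

Starting at the tail and folding back:
Start with 3.
1 + 1/(3/1) = 1 + 1/3 = 4/3
1 + 1/(4/3) = 1 + 3/4 = 7/4
5 + 1/(7/4) = 5 + 4/7 = 39/7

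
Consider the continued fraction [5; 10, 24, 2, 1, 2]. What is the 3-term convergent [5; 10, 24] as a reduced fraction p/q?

a_0 = 5: 5/1
a_1 = 10: 51/10
a_2 = 24: 1229/241

1229/241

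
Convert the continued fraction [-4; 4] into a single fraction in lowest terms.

-15/4

Start with 4.
-4 + 1/(4/1) = -4 + 1/4 = -15/4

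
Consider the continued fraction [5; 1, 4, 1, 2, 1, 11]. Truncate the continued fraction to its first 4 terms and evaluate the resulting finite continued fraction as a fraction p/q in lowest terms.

35/6

Start with 1.
4 + 1/(1/1) = 4 + 1/1 = 5/1
1 + 1/(5/1) = 1 + 1/5 = 6/5
5 + 1/(6/5) = 5 + 5/6 = 35/6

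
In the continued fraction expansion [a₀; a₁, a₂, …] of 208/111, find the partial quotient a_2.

6

Repeatedly divide and take the remainder:
208 ÷ 111 → quotient 1, remainder 97
111 ÷ 97 → quotient 1, remainder 14
97 ÷ 14 → quotient 6, remainder 13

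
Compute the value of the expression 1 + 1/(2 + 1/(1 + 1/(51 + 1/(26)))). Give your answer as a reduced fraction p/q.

5386/4033

Build up convergents one term at a time:
a_0 = 1: 1/1
a_1 = 2: 3/2
a_2 = 1: 4/3
a_3 = 51: 207/155
a_4 = 26: 5386/4033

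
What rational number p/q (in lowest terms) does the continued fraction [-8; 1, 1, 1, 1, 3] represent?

Build up convergents one term at a time:
a_0 = -8: -8/1
a_1 = 1: -7/1
a_2 = 1: -15/2
a_3 = 1: -22/3
a_4 = 1: -37/5
a_5 = 3: -133/18

-133/18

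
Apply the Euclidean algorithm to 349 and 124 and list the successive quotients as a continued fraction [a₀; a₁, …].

⌊349/124⌋ = 2, remainder 101
⌊124/101⌋ = 1, remainder 23
⌊101/23⌋ = 4, remainder 9
⌊23/9⌋ = 2, remainder 5
⌊9/5⌋ = 1, remainder 4
⌊5/4⌋ = 1, remainder 1
⌊4/1⌋ = 4, remainder 0

[2; 1, 4, 2, 1, 1, 4]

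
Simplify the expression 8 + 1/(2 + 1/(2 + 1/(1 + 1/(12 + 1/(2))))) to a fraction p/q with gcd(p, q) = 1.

Start with 2.
12 + 1/(2/1) = 12 + 1/2 = 25/2
1 + 1/(25/2) = 1 + 2/25 = 27/25
2 + 1/(27/25) = 2 + 25/27 = 79/27
2 + 1/(79/27) = 2 + 27/79 = 185/79
8 + 1/(185/79) = 8 + 79/185 = 1559/185

1559/185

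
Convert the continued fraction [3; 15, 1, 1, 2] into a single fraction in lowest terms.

239/78

Collapse the nested fraction from the inside out:
Start with 2.
1 + 1/(2/1) = 1 + 1/2 = 3/2
1 + 1/(3/2) = 1 + 2/3 = 5/3
15 + 1/(5/3) = 15 + 3/5 = 78/5
3 + 1/(78/5) = 3 + 5/78 = 239/78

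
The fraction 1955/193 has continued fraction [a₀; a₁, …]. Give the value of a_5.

1955 ÷ 193 → quotient 10, remainder 25
193 ÷ 25 → quotient 7, remainder 18
25 ÷ 18 → quotient 1, remainder 7
18 ÷ 7 → quotient 2, remainder 4
7 ÷ 4 → quotient 1, remainder 3
4 ÷ 3 → quotient 1, remainder 1

1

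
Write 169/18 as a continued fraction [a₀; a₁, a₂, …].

Apply division with remainder until the remainder is 0:
169 ÷ 18 → quotient 9, remainder 7
18 ÷ 7 → quotient 2, remainder 4
7 ÷ 4 → quotient 1, remainder 3
4 ÷ 3 → quotient 1, remainder 1
3 ÷ 1 → quotient 3, remainder 0

[9; 2, 1, 1, 3]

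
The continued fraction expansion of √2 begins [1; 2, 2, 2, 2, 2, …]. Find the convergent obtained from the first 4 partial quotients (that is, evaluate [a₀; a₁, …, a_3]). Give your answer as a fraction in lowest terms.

a_0 = 1: 1/1
a_1 = 2: 3/2
a_2 = 2: 7/5
a_3 = 2: 17/12

17/12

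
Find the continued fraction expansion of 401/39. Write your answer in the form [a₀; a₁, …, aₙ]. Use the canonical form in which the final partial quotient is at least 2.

401 ÷ 39 → quotient 10, remainder 11
39 ÷ 11 → quotient 3, remainder 6
11 ÷ 6 → quotient 1, remainder 5
6 ÷ 5 → quotient 1, remainder 1
5 ÷ 1 → quotient 5, remainder 0

[10; 3, 1, 1, 5]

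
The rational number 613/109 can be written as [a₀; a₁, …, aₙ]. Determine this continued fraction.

[5; 1, 1, 1, 1, 1, 13]

⌊613/109⌋ = 5, remainder 68
⌊109/68⌋ = 1, remainder 41
⌊68/41⌋ = 1, remainder 27
⌊41/27⌋ = 1, remainder 14
⌊27/14⌋ = 1, remainder 13
⌊14/13⌋ = 1, remainder 1
⌊13/1⌋ = 13, remainder 0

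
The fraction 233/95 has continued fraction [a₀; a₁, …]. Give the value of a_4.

3

⌊233/95⌋ = 2, remainder 43
⌊95/43⌋ = 2, remainder 9
⌊43/9⌋ = 4, remainder 7
⌊9/7⌋ = 1, remainder 2
⌊7/2⌋ = 3, remainder 1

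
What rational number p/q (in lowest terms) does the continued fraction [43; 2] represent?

87/2

Compute successive convergents:
a_0 = 43: 43/1
a_1 = 2: 87/2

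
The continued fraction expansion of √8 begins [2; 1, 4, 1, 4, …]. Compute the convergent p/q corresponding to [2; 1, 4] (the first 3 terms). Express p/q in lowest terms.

Collapse the nested fraction from the inside out:
Start with 4.
1 + 1/(4/1) = 1 + 1/4 = 5/4
2 + 1/(5/4) = 2 + 4/5 = 14/5

14/5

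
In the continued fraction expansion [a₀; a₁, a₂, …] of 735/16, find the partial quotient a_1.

Run the Euclidean algorithm, recording each quotient:
735 ÷ 16 → quotient 45, remainder 15
16 ÷ 15 → quotient 1, remainder 1

1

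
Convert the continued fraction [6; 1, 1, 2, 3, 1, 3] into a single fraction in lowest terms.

547/83

Work from the innermost term outward:
Start with 3.
1 + 1/(3/1) = 1 + 1/3 = 4/3
3 + 1/(4/3) = 3 + 3/4 = 15/4
2 + 1/(15/4) = 2 + 4/15 = 34/15
1 + 1/(34/15) = 1 + 15/34 = 49/34
1 + 1/(49/34) = 1 + 34/49 = 83/49
6 + 1/(83/49) = 6 + 49/83 = 547/83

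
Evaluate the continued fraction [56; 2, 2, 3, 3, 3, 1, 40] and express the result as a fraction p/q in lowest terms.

Start with 40.
1 + 1/(40/1) = 1 + 1/40 = 41/40
3 + 1/(41/40) = 3 + 40/41 = 163/41
3 + 1/(163/41) = 3 + 41/163 = 530/163
3 + 1/(530/163) = 3 + 163/530 = 1753/530
2 + 1/(1753/530) = 2 + 530/1753 = 4036/1753
2 + 1/(4036/1753) = 2 + 1753/4036 = 9825/4036
56 + 1/(9825/4036) = 56 + 4036/9825 = 554236/9825

554236/9825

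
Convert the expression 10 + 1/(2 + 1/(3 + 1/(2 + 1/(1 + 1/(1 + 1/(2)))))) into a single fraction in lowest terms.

a_0 = 10: 10/1
a_1 = 2: 21/2
a_2 = 3: 73/7
a_3 = 2: 167/16
a_4 = 1: 240/23
a_5 = 1: 407/39
a_6 = 2: 1054/101

1054/101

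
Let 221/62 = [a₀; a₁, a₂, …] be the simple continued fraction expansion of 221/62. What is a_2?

1

Run the Euclidean algorithm, recording each quotient:
221 = 3·62 + 35, so a_0 = 3
62 = 1·35 + 27, so a_1 = 1
35 = 1·27 + 8, so a_2 = 1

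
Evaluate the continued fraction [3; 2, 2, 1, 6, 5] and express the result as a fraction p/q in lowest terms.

Start with 5.
6 + 1/(5/1) = 6 + 1/5 = 31/5
1 + 1/(31/5) = 1 + 5/31 = 36/31
2 + 1/(36/31) = 2 + 31/36 = 103/36
2 + 1/(103/36) = 2 + 36/103 = 242/103
3 + 1/(242/103) = 3 + 103/242 = 829/242

829/242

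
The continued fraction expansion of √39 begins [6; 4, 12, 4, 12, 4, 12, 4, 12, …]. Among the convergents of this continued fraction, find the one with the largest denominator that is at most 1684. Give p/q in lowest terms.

1249/200

List convergents until the denominator exceeds the bound:
a_0 = 6: 6/1  (≤ bound)
a_1 = 4: 25/4  (≤ bound)
a_2 = 12: 306/49  (≤ bound)
a_3 = 4: 1249/200  (≤ bound)
a_4 = 12: 15294/2449  (> 1684, stop)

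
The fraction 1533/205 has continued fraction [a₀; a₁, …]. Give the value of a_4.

8

⌊1533/205⌋ = 7, remainder 98
⌊205/98⌋ = 2, remainder 9
⌊98/9⌋ = 10, remainder 8
⌊9/8⌋ = 1, remainder 1
⌊8/1⌋ = 8, remainder 0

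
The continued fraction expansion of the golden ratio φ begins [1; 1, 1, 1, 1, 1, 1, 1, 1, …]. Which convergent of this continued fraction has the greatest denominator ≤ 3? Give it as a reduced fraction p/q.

5/3

List convergents until the denominator exceeds the bound:
a_0 = 1: 1/1  (≤ bound)
a_1 = 1: 2/1  (≤ bound)
a_2 = 1: 3/2  (≤ bound)
a_3 = 1: 5/3  (≤ bound)
a_4 = 1: 8/5  (> 3, stop)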